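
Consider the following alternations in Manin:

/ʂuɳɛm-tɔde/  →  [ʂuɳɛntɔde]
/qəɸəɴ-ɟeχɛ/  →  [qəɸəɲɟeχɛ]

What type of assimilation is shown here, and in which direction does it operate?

The segment that alternates is /m/, which surfaces as [n] when adjacent to /t/.
The change bilabial → alveolar matches the place of the following /t/, identifying this as place assimilation.
Manner and voice are unchanged, so the assimilation is partial, not total.
Checking the remaining alternation: /ɴ/ → [ɲ] before /ɟ/ (uvular → palatal, matching palatal) — only place changes, and always toward the following segment.
The trigger is the following segment, so the direction is regressive (anticipatory).

regressive place assimilation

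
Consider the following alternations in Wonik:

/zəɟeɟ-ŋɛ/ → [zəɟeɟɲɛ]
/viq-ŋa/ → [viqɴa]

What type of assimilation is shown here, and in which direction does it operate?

Underlying /ŋ/ is realised as [ɲ] next to /ɟ/; /ɟ/ itself does not change.
/ŋ/ is velar while /ɟ/ is palatal; the output [ɲ] is palatal, matching the trigger — so the feature that spreads is place.
Manner and voice are unchanged, so the assimilation is partial, not total.
The same holds elsewhere in the data: /ŋ/ → [ɴ] after /q/ (velar → uvular, matching uvular) — only place changes, and always toward the preceding segment.
Since the segment that changes follows the conditioning segment, the assimilation is progressive.

progressive place assimilation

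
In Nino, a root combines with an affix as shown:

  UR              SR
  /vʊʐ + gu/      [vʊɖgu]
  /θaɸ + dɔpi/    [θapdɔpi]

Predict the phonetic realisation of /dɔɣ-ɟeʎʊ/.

The data show regressive manner assimilation: /ʐ/ → [ɖ] before /g/; /ɸ/ → [p] before /d/. In each pair only manner changes, matching the following consonant, while place and voice stay constant.
/ɣ/ is a voiced velar fricative. The following trigger /ɟ/ is a stop, so /ɣ/ must become a stop as well.
The voiced velar stop is [g], so /ɣ/ → [g].

[dɔgɟeʎʊ]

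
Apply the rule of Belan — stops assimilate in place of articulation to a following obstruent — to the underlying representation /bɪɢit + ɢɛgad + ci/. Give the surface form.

[bɪɢiqɢɛgaɟci]

The rule targets /t/ (voiceless alveolar stop), which sits before the trigger /ɢ/ (uvular).
A voiceless uvular stop is [q], so the surface segment is [q].
At the second juncture, /d/ likewise becomes [ɟ] adjacent to /c/.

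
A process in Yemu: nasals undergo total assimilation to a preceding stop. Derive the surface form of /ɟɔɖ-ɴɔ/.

/ɴ/ is the segment targeted by the rule; it sits immediately after /ɖ/, so it assimilates completely and surfaces as [ɖ].

[ɟɔɖɖɔ]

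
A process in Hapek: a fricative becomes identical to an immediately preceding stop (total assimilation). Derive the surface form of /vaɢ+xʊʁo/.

[vaɢɢʊʁo]

/x/ is the segment targeted by the rule; it sits immediately after /ɢ/, so it assimilates completely and surfaces as [ɢ].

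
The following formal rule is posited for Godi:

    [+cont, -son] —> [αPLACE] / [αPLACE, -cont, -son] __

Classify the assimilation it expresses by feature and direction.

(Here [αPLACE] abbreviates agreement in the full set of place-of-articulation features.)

progressive place assimilation

The shared variable α links the value of the place features (abbreviated [PLACE]) on the target to the same value on the neighbouring segment, so place is the feature that assimilates.
The conditioning segment sits to the left of the focus bar, meaning the trigger precedes the segment that changes — progressive assimilation.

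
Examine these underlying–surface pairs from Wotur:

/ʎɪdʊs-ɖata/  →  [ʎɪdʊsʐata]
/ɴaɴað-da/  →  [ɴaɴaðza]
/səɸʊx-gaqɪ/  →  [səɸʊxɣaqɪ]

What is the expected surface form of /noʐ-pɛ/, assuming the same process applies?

[noʐɸɛ]

The data show progressive manner assimilation: /ɖ/ → [ʐ] after /s/; /d/ → [z] after /ð/; /g/ → [ɣ] after /x/. In each pair only manner changes, matching the preceding consonant, while place and voice stay constant.
/p/ is a voiceless bilabial stop. The preceding trigger /ʐ/ is a fricative, so /p/ must become a fricative as well.
Changing only its manner to fricative gives [ɸ] — the voiceless bilabial fricative.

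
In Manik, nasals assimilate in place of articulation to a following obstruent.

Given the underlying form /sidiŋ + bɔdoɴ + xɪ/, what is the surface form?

/ŋ/ is a voiced velar nasal. The following trigger /b/ is bilabial, so /ŋ/ must become bilabial as well.
Changing only its place to bilabial gives [m] — the voiced bilabial nasal.
At the second juncture, /ɴ/ likewise becomes [ŋ] adjacent to /x/.

[sidimbɔdoŋxɪ]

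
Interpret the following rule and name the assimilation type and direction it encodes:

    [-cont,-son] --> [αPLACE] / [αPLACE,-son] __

The rule copies the place features (abbreviated [PLACE]) from the environment onto the target, so the assimilating feature is place.
The conditioning segment sits to the left of the focus bar, meaning the trigger precedes the segment that changes — progressive assimilation.

progressive place assimilation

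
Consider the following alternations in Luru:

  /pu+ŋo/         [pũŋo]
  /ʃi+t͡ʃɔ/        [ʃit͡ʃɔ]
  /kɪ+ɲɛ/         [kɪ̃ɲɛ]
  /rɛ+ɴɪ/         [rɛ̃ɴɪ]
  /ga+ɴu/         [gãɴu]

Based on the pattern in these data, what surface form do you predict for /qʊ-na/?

[qʊ̃na]

The data show regressive nasality assimilation (vowel nasalisation): /u/ → [ũ] before /ŋ/; /ɪ/ → [ɪ̃] before /ɲ/; /ɛ/ → [ɛ̃] before /ɴ/; /a/ → [ã] before /ɴ/ — a vowel is nasalised by an immediately following nasal consonant.
No change occurs in [ʃit͡ʃɔ] because the vowel at the boundary is adjacent to an oral consonant, not a nasal (/i/ next to /t͡ʃ/).
The vowel /ʊ/ is adjacent to the following nasal /n/, so it acquires [+nasal] and surfaces as [ʊ̃].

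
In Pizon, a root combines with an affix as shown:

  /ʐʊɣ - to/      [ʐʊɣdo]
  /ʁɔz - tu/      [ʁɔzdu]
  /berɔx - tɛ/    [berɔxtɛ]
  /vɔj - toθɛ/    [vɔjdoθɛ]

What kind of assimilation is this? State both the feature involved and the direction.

Underlying /t/ is realised as [d] next to /ɣ/; /ɣ/ itself does not change.
/t/ is voiceless while /ɣ/ is voiced; the output [d] is voiced, matching the trigger — so the feature that spreads is voicing.
Place and manner are unchanged, so the assimilation is partial, not total.
Checking the remaining alternations: /t/ → [d] after /z/ (voiceless → voiced, matching voiced); /t/ → [d] after /j/ (voiceless → voiced, matching voiced) — only voicing changes, and always toward the preceding segment.
Nothing changes in [berɔxtɛ]: there the adjacent consonants already agree in voicing (/t/ and /x/ are both voiceless), so this form is consistent with the same rule.
Since the segment that changes follows the conditioning segment, the assimilation is progressive.

progressive voicing assimilation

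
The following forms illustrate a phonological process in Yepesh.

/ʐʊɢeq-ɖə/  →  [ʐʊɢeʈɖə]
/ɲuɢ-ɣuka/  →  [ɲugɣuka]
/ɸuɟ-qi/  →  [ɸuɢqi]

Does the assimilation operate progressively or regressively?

Underlying /q/ is realised as [ʈ] next to /ɖ/; /ɖ/ itself does not change.
/q/ is uvular while /ɖ/ is retroflex; the output [ʈ] is retroflex, matching the trigger — so the feature that spreads is place.
The other alternating forms pattern the same way: /ɢ/ → [g] before /ɣ/ (uvular → velar, matching velar); /ɟ/ → [ɢ] before /q/ (palatal → uvular, matching uvular) — only place changes, and always toward the following segment.
Since the segment that changes precedes the conditioning segment, the assimilation is regressive.

regressive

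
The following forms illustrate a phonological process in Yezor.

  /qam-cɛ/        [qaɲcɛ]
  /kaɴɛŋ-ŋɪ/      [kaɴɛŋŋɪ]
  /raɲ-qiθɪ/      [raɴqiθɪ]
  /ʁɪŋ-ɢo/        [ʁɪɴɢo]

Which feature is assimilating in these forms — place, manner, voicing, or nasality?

place

Underlying /m/ is realised as [ɲ] next to /c/; /c/ itself does not change.
/m/ is bilabial while /c/ is palatal; the output [ɲ] is palatal, matching the trigger — so the feature that spreads is place.
The other alternating forms pattern the same way: /ɲ/ → [ɴ] before /q/ (palatal → uvular, matching uvular); /ŋ/ → [ɴ] before /ɢ/ (velar → uvular, matching uvular) — only place changes, and always toward the following segment.
No alternation appears in [kaɴɛŋŋɪ]: there the adjacent consonants already agree in place (/ŋ/ and /ŋ/ are both velar), so this form is consistent with the same rule.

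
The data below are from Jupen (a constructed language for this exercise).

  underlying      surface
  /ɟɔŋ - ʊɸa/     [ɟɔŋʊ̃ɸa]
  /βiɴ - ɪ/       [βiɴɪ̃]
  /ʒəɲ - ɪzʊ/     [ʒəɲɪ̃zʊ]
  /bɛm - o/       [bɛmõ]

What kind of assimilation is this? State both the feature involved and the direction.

The vowel /ʊ/ surfaces as nasalised [ʊ̃] next to the preceding nasal /ŋ/ — it has acquired the [+nasal] feature of its neighbour.
The other forms show the same pattern: /ɪ/ → [ɪ̃] after /ɴ/; /ɪ/ → [ɪ̃] after /ɲ/; /o/ → [õ] after /m/ — each time a vowel is nasalised next to a preceding nasal.
Because the conditioning nasal is to the left of the vowel that changes, the process is progressive (perseverative).

progressive nasality assimilation (vowel nasalisation)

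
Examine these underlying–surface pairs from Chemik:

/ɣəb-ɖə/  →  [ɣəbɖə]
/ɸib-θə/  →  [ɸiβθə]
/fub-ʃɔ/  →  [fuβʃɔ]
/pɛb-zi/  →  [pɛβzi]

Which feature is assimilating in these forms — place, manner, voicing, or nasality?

manner

The segment that alternates is /b/, which surfaces as [β] when adjacent to /θ/.
/b/ is a stop while /θ/ is a fricative; the output [β] is a fricative, matching the trigger — so the feature that spreads is manner.
The same holds elsewhere in the data: /b/ → [β] before /ʃ/ (stop → fricative, matching a fricative); /b/ → [β] before /z/ (stop → fricative, matching a fricative) — only manner changes, and always toward the following segment.
Nothing changes in [ɣəbɖə]: there the adjacent consonants already agree in manner (/b/ and /ɖ/ are both stops), so this form is consistent with the same rule.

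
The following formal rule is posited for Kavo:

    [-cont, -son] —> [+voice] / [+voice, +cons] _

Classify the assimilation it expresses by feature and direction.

The structural change is [+voice], and the conditioning segment [+voice, +cons] (a voiced consonant) is itself voiced, so the target comes to share the voicing of its neighbour — voicing assimilation.
Since the environment is written before the underscore, the trigger precedes the target; the direction is progressive.

progressive voicing assimilation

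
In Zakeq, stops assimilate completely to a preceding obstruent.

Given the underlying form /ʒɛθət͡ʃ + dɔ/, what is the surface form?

/d/ is the segment targeted by the rule; it sits immediately after /t͡ʃ/, so it assimilates completely and surfaces as [t͡ʃ].

[ʒɛθət͡ʃt͡ʃɔ]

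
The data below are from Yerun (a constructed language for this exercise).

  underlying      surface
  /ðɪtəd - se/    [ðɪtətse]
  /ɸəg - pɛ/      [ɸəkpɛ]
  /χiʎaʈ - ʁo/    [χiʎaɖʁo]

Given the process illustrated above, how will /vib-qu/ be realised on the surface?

[vipqu]

The data show regressive voicing assimilation: /d/ → [t] before /s/; /g/ → [k] before /p/; /ʈ/ → [ɖ] before /ʁ/. In each pair only voicing changes, matching the following consonant, while place and manner stay constant.
/b/ is a voiced bilabial stop. The following trigger /q/ is voiceless, so /b/ must become voiceless as well.
Changing only its voicing to voiceless gives [p] — the voiceless bilabial stop.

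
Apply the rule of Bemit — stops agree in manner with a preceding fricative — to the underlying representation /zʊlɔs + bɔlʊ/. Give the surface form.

[zʊlɔsβɔlʊ]

The rule targets /b/ (voiced bilabial stop), which sits after the trigger /s/ (fricative).
Changing only its manner to fricative gives [β] — the voiced bilabial fricative.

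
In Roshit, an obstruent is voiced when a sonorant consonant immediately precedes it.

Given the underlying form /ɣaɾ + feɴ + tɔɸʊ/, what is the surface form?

/f/ is a voiceless labiodental fricative. The preceding trigger /ɾ/ is voiced, so /f/ must become voiced as well.
A voiced labiodental fricative is [v], so the surface segment is [v].
At the second juncture, /t/ likewise becomes [d] adjacent to /ɴ/.

[ɣaɾveɴdɔɸʊ]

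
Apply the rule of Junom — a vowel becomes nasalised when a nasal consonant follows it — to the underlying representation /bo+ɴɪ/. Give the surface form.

[bõɴɪ]

The vowel /o/ is adjacent to the following nasal /ɴ/, so it acquires [+nasal] and surfaces as [õ].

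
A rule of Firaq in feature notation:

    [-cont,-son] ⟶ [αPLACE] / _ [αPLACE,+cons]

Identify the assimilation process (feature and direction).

regressive place assimilation

The rule copies the place features (abbreviated [PLACE]) from the environment onto the target, so the assimilating feature is place.
The conditioning segment sits to the right of the focus bar, meaning the trigger follows the segment that changes — regressive assimilation.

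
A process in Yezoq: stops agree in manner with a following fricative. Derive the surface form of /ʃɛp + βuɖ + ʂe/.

The rule targets /p/ (voiceless bilabial stop), which sits before the trigger /β/ (fricative).
The voiceless bilabial fricative is [ɸ], so /p/ → [ɸ].
At the second juncture, /ɖ/ likewise becomes [ʐ] adjacent to /ʂ/.

[ʃɛɸβuʐʂe]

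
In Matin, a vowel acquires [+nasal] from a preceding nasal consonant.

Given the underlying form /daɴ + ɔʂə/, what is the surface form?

/ɔ/ sits next to the nasal /ɴ/ and is therefore nasalised to [ɔ̃].

[daɴɔ̃ʂə]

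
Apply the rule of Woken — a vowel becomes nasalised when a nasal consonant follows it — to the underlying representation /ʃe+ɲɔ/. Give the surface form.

[ʃẽɲɔ]

/e/ sits next to the nasal /ɲ/ and is therefore nasalised to [ẽ].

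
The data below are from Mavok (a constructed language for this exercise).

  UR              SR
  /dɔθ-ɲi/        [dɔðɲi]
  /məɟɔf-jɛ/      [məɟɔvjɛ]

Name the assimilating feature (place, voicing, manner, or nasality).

voicing

Comparing underlying and surface forms, /θ/ → [ð] is the alternation; the neighbouring /ɲ/ is constant.
/θ/ is voiceless while /ɲ/ is voiced; the output [ð] is voiced, matching the trigger — so the feature that spreads is voicing.
Checking the remaining alternation: /f/ → [v] before /j/ (voiceless → voiced, matching voiced) — only voicing changes, and always toward the following segment.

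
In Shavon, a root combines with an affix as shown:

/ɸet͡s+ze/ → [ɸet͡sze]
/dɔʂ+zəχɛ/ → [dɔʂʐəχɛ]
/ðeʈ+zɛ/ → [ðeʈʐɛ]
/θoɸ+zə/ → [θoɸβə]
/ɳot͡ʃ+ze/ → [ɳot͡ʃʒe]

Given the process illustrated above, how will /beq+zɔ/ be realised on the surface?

The data show progressive place assimilation: /z/ → [ʐ] after /ʂ/; /z/ → [ʐ] after /ʈ/; /z/ → [β] after /ɸ/; /z/ → [ʒ] after /t͡ʃ/. In each pair only place changes, matching the preceding consonant, while manner and voice stay constant.
Nothing changes in [ɸet͡sze]: there the adjacent consonants already agree in place (/z/ and /t͡s/ are both alveolar), so this form is consistent with the same rule.
/z/ is a voiced alveolar fricative. The preceding trigger /q/ is uvular, so /z/ must become uvular as well.
The voiced uvular fricative is [ʁ], so /z/ → [ʁ].

[beqʁɔ]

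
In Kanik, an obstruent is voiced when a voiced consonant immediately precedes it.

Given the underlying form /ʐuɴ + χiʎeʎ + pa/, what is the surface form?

/χ/ is a voiceless uvular fricative. The preceding trigger /ɴ/ is voiced, so /χ/ must become voiced as well.
Changing only its voicing to voiced gives [ʁ] — the voiced uvular fricative.
At the second juncture, /p/ likewise becomes [b] adjacent to /ʎ/.

[ʐuɴʁiʎeʎba]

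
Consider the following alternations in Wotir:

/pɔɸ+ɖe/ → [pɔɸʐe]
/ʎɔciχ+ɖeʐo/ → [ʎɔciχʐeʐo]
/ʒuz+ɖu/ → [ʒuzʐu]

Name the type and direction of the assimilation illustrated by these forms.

Underlying /ɖ/ is realised as [ʐ] next to /ɸ/; /ɸ/ itself does not change.
The change stop → fricative matches the manner of the preceding /ɸ/, identifying this as manner assimilation.
Place and voice are unchanged, so the assimilation is partial, not total.
The other alternating forms pattern the same way: /ɖ/ → [ʐ] after /χ/ (stop → fricative, matching a fricative); /ɖ/ → [ʐ] after /z/ (stop → fricative, matching a fricative) — only manner changes, and always toward the preceding segment.
The trigger is the preceding segment, so the direction is progressive (perseverative).

progressive manner assimilation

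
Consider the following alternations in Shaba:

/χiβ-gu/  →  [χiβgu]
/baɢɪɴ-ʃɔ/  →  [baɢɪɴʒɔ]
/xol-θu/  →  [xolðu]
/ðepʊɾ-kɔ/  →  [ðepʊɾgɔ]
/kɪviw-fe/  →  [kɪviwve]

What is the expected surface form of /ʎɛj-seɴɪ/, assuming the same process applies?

[ʎɛjzeɴɪ]

The data show progressive voicing assimilation: /ʃ/ → [ʒ] after /ɴ/; /θ/ → [ð] after /l/; /k/ → [g] after /ɾ/; /f/ → [v] after /w/. In each pair only voicing changes, matching the preceding consonant, while place and manner stay constant.
Nothing changes in [χiβgu]: there the adjacent consonants already agree in voicing (/g/ and /β/ are both voiced), so this form is consistent with the same rule.
/s/ is a voiceless alveolar fricative. The preceding trigger /j/ is voiced, so /s/ must become voiced as well.
The voiced alveolar fricative is [z], so /s/ → [z].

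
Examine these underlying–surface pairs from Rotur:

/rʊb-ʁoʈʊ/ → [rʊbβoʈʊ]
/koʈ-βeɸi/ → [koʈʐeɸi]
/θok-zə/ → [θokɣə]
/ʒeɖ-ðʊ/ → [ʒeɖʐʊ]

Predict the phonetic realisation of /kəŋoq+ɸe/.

[kəŋoqχe]

The data show progressive place assimilation: /ʁ/ → [β] after /b/; /β/ → [ʐ] after /ʈ/; /z/ → [ɣ] after /k/; /ð/ → [ʐ] after /ɖ/. In each pair only place changes, matching the preceding consonant, while manner and voice stay constant.
/ɸ/ is a voiceless bilabial fricative. The preceding trigger /q/ is uvular, so /ɸ/ must become uvular as well.
A voiceless uvular fricative is [χ], so the surface segment is [χ].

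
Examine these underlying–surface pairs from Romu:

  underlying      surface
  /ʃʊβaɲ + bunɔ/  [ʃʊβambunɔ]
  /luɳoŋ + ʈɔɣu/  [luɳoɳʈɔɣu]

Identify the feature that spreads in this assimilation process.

place

The segment that alternates is /ɲ/, which surfaces as [m] when adjacent to /b/.
/ɲ/ is palatal while /b/ is bilabial; the output [m] is bilabial, matching the trigger — so the feature that spreads is place.
Checking the remaining alternation: /ŋ/ → [ɳ] before /ʈ/ (velar → retroflex, matching retroflex) — only place changes, and always toward the following segment.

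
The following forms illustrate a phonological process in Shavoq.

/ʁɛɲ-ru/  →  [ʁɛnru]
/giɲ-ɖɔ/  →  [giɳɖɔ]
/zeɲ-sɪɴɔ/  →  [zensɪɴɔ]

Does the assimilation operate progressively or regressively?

regressive

Comparing underlying and surface forms, /ɲ/ → [n] is the alternation; the neighbouring /r/ is constant.
The change palatal → alveolar matches the place of the following /r/, identifying this as place assimilation.
Checking the remaining alternations: /ɲ/ → [ɳ] before /ɖ/ (palatal → retroflex, matching retroflex); /ɲ/ → [n] before /s/ (palatal → alveolar, matching alveolar) — only place changes, and always toward the following segment.
Since the segment that changes precedes the conditioning segment, the assimilation is regressive.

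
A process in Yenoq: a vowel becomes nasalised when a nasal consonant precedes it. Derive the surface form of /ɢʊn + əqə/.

/ə/ sits next to the nasal /n/ and is therefore nasalised to [ə̃].

[ɢʊnə̃qə]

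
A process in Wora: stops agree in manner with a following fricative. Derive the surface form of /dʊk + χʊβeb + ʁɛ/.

/k/ is a voiceless velar stop. The following trigger /χ/ is a fricative, so /k/ must become a fricative as well.
A voiceless velar fricative is [x], so the surface segment is [x].
The same rule applies at the second boundary: /b/ → [β] next to /ʁ/.

[dʊxχʊβeβʁɛ]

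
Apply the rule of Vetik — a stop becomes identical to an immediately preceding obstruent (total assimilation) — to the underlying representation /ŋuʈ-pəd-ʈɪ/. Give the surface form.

/p/ is the segment targeted by the rule; it sits immediately after /ʈ/, so it assimilates completely and surfaces as [ʈ].
At the second juncture, /ʈ/ likewise becomes [d] adjacent to /d/.

[ŋuʈʈəddɪ]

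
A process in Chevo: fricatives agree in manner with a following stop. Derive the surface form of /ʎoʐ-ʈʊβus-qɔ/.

The rule targets /ʐ/ (voiced retroflex fricative), which sits before the trigger /ʈ/ (stop).
Changing only its manner to stop gives [ɖ] — the voiced retroflex stop.
At the second juncture, /s/ likewise becomes [t] adjacent to /q/.

[ʎoɖʈʊβutqɔ]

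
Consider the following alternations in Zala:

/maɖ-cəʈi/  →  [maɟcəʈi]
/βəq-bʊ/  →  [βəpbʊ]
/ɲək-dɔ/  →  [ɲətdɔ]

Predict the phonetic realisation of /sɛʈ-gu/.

The data show regressive place assimilation: /ɖ/ → [ɟ] before /c/; /q/ → [p] before /b/; /k/ → [t] before /d/. In each pair only place changes, matching the following consonant, while manner and voice stay constant.
/ʈ/ is a voiceless retroflex stop. The following trigger /g/ is velar, so /ʈ/ must become velar as well.
A voiceless velar stop is [k], so the surface segment is [k].

[sɛkgu]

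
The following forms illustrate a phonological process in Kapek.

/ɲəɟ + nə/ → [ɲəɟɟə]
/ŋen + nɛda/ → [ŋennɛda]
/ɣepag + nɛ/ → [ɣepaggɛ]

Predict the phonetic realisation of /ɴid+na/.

[ɴidda]

The data show progressive total assimilation (/n/ → [ɟ] after /ɟ/; /n/ → [g] after /g/): in every case the target segment becomes identical to its preceding neighbour, copying more than a single feature.
In [ŋennɛda] the two consonants at the boundary are already identical (/n/ + /n/), so the rule applies vacuously and nothing changes.
/n/ is the segment targeted by the rule; it sits immediately after /d/, so it assimilates completely and surfaces as [d].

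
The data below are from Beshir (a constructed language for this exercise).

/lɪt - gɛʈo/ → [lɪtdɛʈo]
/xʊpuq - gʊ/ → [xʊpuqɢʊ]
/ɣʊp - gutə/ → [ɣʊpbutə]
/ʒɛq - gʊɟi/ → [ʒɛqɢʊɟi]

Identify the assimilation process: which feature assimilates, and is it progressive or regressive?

Underlying /g/ is realised as [d] next to /t/; /t/ itself does not change.
The change velar → alveolar matches the place of the preceding /t/, identifying this as place assimilation.
Manner and voice are unchanged, so the assimilation is partial, not total.
The other alternating forms pattern the same way: /g/ → [ɢ] after /q/ (velar → uvular, matching uvular); /g/ → [b] after /p/ (velar → bilabial, matching bilabial) — only place changes, and always toward the preceding segment.
The trigger is the preceding segment, so the direction is progressive (perseverative).

progressive place assimilation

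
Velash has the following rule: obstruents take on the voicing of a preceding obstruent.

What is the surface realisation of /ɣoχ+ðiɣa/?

[ɣoχθiɣa]

/ð/ is a voiced dental fricative. The preceding trigger /χ/ is voiceless, so /ð/ must become voiceless as well.
The voiceless dental fricative is [θ], so /ð/ → [θ].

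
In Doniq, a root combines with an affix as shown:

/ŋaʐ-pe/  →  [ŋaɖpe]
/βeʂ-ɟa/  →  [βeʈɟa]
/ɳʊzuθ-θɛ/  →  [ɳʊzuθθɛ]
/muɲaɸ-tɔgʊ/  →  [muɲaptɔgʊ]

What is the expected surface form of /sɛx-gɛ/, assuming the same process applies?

[sɛkgɛ]

The data show regressive manner assimilation: /ʐ/ → [ɖ] before /p/; /ʂ/ → [ʈ] before /ɟ/; /ɸ/ → [p] before /t/. In each pair only manner changes, matching the following consonant, while place and voice stay constant.
Nothing changes in [ɳʊzuθθɛ]: there the adjacent consonants already agree in manner (/θ/ and /θ/ are both fricatives), so this form is consistent with the same rule.
/x/ is a voiceless velar fricative. The following trigger /g/ is a stop, so /x/ must become a stop as well.
The voiceless velar stop is [k], so /x/ → [k].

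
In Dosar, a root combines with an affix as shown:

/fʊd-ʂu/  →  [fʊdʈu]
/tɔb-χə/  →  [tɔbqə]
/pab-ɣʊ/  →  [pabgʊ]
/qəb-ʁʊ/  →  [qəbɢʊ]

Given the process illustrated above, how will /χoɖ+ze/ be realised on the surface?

[χoɖde]

The data show progressive manner assimilation: /ʂ/ → [ʈ] after /d/; /χ/ → [q] after /b/; /ɣ/ → [g] after /b/; /ʁ/ → [ɢ] after /b/. In each pair only manner changes, matching the preceding consonant, while place and voice stay constant.
/z/ is a voiced alveolar fricative. The preceding trigger /ɖ/ is a stop, so /z/ must become a stop as well.
Changing only its manner to stop gives [d] — the voiced alveolar stop.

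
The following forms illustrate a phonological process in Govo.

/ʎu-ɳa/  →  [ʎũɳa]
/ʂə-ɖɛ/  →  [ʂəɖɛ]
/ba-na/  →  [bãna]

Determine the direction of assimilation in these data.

regressive

The vowel /u/ surfaces as nasalised [ũ] next to the following nasal /ɳ/ — it has acquired the [+nasal] feature of its neighbour.
Likewise in the remaining data: /a/ → [ã] before /n/ — each time a vowel is nasalised next to a following nasal.
No change occurs in [ʂəɖɛ] because the vowel at the boundary is adjacent to an oral consonant, not a nasal (/ə/ next to /ɖ/).
Because the conditioning nasal is to the right of the vowel that changes, the process is regressive (anticipatory).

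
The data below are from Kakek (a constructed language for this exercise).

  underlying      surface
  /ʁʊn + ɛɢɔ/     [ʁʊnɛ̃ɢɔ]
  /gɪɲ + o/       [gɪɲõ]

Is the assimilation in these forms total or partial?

partial assimilation

The vowel /ɛ/ surfaces as nasalised [ɛ̃] next to the preceding nasal /n/ — it has acquired the [+nasal] feature of its neighbour.
The other form shows the same pattern: /o/ → [õ] after /ɲ/ — each time a vowel is nasalised next to a preceding nasal.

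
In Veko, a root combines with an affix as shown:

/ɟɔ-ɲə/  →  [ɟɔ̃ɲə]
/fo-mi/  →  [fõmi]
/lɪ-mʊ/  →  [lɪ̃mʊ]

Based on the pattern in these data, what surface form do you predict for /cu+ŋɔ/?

[cũŋɔ]

The data show regressive nasality assimilation (vowel nasalisation): /ɔ/ → [ɔ̃] before /ɲ/; /o/ → [õ] before /m/; /ɪ/ → [ɪ̃] before /m/ — a vowel is nasalised by an immediately following nasal consonant.
/u/ sits next to the nasal /ŋ/ and is therefore nasalised to [ũ].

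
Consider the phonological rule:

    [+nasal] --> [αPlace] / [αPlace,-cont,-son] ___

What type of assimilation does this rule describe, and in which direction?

The rule copies the place features (abbreviated [Place]) from the environment onto the target, so the assimilating feature is place.
The conditioning segment sits to the left of the focus bar, meaning the trigger precedes the segment that changes — progressive assimilation.

progressive place assimilation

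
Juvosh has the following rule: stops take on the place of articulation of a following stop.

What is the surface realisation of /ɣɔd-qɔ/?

The rule targets /d/ (voiced alveolar stop), which sits before the trigger /q/ (uvular).
The voiced uvular stop is [ɢ], so /d/ → [ɢ].

[ɣɔɢqɔ]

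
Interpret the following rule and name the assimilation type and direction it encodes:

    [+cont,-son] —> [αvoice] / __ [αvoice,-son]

regressive voicing assimilation

The shared variable α links the value of [voice] on the target to the same value on the neighbouring segment, so voicing is the feature that assimilates.
The conditioning segment sits to the right of the focus bar, meaning the trigger follows the segment that changes — regressive assimilation.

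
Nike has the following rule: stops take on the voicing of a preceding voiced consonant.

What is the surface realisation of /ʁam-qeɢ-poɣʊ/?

The rule targets /q/ (voiceless uvular stop), which sits after the trigger /m/ (voiced).
The voiced uvular stop is [ɢ], so /q/ → [ɢ].
The same rule applies at the second boundary: /p/ → [b] next to /ɢ/.

[ʁamɢeɢboɣʊ]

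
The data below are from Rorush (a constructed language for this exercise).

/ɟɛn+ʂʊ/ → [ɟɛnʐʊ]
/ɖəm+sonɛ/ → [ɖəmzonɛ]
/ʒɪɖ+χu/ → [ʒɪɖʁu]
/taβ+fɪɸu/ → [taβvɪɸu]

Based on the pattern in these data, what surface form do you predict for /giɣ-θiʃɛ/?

The data show progressive voicing assimilation: /ʂ/ → [ʐ] after /n/; /s/ → [z] after /m/; /χ/ → [ʁ] after /ɖ/; /f/ → [v] after /β/. In each pair only voicing changes, matching the preceding consonant, while place and manner stay constant.
/θ/ is a voiceless dental fricative. The preceding trigger /ɣ/ is voiced, so /θ/ must become voiced as well.
The voiced dental fricative is [ð], so /θ/ → [ð].

[giɣðiʃɛ]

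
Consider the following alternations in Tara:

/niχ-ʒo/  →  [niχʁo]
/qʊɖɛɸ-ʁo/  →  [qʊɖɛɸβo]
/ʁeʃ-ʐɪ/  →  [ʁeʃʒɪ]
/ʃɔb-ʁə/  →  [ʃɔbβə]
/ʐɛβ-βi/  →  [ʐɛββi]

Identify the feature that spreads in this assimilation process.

place

Underlying /ʒ/ is realised as [ʁ] next to /χ/; /χ/ itself does not change.
The change postalveolar → uvular matches the place of the preceding /χ/, identifying this as place assimilation.
The same holds elsewhere in the data: /ʁ/ → [β] after /ɸ/ (uvular → bilabial, matching bilabial); /ʐ/ → [ʒ] after /ʃ/ (retroflex → postalveolar, matching postalveolar); /ʁ/ → [β] after /b/ (uvular → bilabial, matching bilabial) — only place changes, and always toward the preceding segment.
No alternation appears in [ʐɛββi]: there the adjacent consonants already agree in place (/β/ and /β/ are both bilabial), so this form is consistent with the same rule.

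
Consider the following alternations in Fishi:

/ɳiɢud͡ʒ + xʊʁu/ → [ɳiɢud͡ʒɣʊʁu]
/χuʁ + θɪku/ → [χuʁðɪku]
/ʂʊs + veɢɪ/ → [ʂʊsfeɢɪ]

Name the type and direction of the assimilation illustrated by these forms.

The segment that alternates is /x/, which surfaces as [ɣ] when adjacent to /d͡ʒ/.
The change voiceless → voiced matches the voicing of the preceding /d͡ʒ/, identifying this as voicing assimilation.
Place and manner are unchanged, so the assimilation is partial, not total.
The same holds elsewhere in the data: /θ/ → [ð] after /ʁ/ (voiceless → voiced, matching voiced); /v/ → [f] after /s/ (voiced → voiceless, matching voiceless) — only voicing changes, and always toward the preceding segment.
Since the segment that changes follows the conditioning segment, the assimilation is progressive.

progressive voicing assimilation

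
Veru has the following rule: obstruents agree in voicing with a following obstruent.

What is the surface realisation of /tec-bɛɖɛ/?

The rule targets /c/ (voiceless palatal stop), which sits before the trigger /b/ (voiced).
A voiced palatal stop is [ɟ], so the surface segment is [ɟ].

[teɟbɛɖɛ]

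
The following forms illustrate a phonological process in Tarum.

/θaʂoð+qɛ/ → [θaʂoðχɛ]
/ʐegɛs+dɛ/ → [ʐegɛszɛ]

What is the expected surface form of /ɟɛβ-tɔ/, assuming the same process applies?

[ɟɛβsɔ]

The data show progressive manner assimilation: /q/ → [χ] after /ð/; /d/ → [z] after /s/. In each pair only manner changes, matching the preceding consonant, while place and voice stay constant.
The rule targets /t/ (voiceless alveolar stop), which sits after the trigger /β/ (fricative).
Changing only its manner to fricative gives [s] — the voiceless alveolar fricative.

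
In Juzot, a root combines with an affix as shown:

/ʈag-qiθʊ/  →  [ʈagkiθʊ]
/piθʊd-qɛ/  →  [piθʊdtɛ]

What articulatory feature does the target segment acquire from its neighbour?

place

The segment that alternates is /q/, which surfaces as [k] when adjacent to /g/.
The change uvular → velar matches the place of the preceding /g/, identifying this as place assimilation.
The same holds elsewhere in the data: /q/ → [t] after /d/ (uvular → alveolar, matching alveolar) — only place changes, and always toward the preceding segment.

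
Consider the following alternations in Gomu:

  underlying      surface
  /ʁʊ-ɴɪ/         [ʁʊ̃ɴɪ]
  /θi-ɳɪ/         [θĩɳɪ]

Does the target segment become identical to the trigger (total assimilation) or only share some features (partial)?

partial assimilation

The vowel /ʊ/ surfaces as nasalised [ʊ̃] next to the following nasal /ɴ/ — it has acquired the [+nasal] feature of its neighbour.
The other form shows the same pattern: /i/ → [ĩ] before /ɳ/ — each time a vowel is nasalised next to a following nasal.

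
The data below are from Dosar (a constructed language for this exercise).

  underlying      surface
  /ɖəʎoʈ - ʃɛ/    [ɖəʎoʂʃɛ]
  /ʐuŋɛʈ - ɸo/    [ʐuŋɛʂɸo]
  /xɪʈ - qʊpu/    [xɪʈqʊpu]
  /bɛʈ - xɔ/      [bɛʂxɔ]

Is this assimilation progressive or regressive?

Comparing underlying and surface forms, /ʈ/ → [ʂ] is the alternation; the neighbouring /ʃ/ is constant.
The change stop → fricative matches the manner of the following /ʃ/, identifying this as manner assimilation.
The same holds elsewhere in the data: /ʈ/ → [ʂ] before /ɸ/ (stop → fricative, matching a fricative); /ʈ/ → [ʂ] before /x/ (stop → fricative, matching a fricative) — only manner changes, and always toward the following segment.
Nothing changes in [xɪʈqʊpu]: there the adjacent consonants already agree in manner (/ʈ/ and /q/ are both stops), so this form is consistent with the same rule.
The trigger is the following segment, so the direction is regressive (anticipatory).

regressive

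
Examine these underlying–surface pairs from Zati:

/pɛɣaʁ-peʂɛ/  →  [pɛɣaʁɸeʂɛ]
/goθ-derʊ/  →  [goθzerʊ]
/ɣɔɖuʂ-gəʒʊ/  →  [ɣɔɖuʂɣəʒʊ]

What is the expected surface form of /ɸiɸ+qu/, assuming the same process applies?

The data show progressive manner assimilation: /p/ → [ɸ] after /ʁ/; /d/ → [z] after /θ/; /g/ → [ɣ] after /ʂ/. In each pair only manner changes, matching the preceding consonant, while place and voice stay constant.
/q/ is a voiceless uvular stop. The preceding trigger /ɸ/ is a fricative, so /q/ must become a fricative as well.
Changing only its manner to fricative gives [χ] — the voiceless uvular fricative.

[ɸiɸχu]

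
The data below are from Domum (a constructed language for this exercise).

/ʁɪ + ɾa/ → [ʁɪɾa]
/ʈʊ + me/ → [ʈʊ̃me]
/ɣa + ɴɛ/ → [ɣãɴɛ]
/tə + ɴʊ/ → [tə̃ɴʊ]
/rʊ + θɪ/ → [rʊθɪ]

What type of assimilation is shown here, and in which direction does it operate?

The vowel /ʊ/ surfaces as nasalised [ʊ̃] next to the following nasal /m/ — it has acquired the [+nasal] feature of its neighbour.
The other forms show the same pattern: /a/ → [ã] before /ɴ/; /ə/ → [ə̃] before /ɴ/ — each time a vowel is nasalised next to a following nasal.
No change occurs in [ʁɪɾa], [rʊθɪ] because the vowel at the boundary is adjacent to an oral consonant, not a nasal (/ɪ/ next to /ɾ/; /ʊ/ next to /θ/).
Because the conditioning nasal is to the right of the vowel that changes, the process is regressive (anticipatory).

regressive nasality assimilation (vowel nasalisation)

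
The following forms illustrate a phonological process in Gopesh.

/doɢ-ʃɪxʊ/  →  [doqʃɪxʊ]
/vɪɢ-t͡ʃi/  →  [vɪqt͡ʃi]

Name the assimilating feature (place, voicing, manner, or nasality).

voicing

Underlying /ɢ/ is realised as [q] next to /ʃ/; /ʃ/ itself does not change.
/ɢ/ is voiced while /ʃ/ is voiceless; the output [q] is voiceless, matching the trigger — so the feature that spreads is voicing.
The other alternating form patterns the same way: /ɢ/ → [q] before /t͡ʃ/ (voiced → voiceless, matching voiceless) — only voicing changes, and always toward the following segment.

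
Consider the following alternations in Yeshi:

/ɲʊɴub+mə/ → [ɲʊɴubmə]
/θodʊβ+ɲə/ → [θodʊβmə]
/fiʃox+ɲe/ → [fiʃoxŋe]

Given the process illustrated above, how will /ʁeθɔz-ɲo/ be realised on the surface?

The data show progressive place assimilation: /ɲ/ → [m] after /β/; /ɲ/ → [ŋ] after /x/. In each pair only place changes, matching the preceding consonant, while manner and voice stay constant.
Nothing changes in [ɲʊɴubmə]: there the adjacent consonants already agree in place (/m/ and /b/ are both bilabial), so this form is consistent with the same rule.
/ɲ/ is a voiced palatal nasal. The preceding trigger /z/ is alveolar, so /ɲ/ must become alveolar as well.
The voiced alveolar nasal is [n], so /ɲ/ → [n].

[ʁeθɔzno]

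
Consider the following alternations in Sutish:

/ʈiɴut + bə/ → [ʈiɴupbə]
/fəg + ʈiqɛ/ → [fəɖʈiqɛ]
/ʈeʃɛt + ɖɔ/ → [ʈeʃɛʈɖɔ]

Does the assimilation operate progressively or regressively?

regressive

Underlying /t/ is realised as [p] next to /b/; /b/ itself does not change.
The change alveolar → bilabial matches the place of the following /b/, identifying this as place assimilation.
Checking the remaining alternations: /g/ → [ɖ] before /ʈ/ (velar → retroflex, matching retroflex); /t/ → [ʈ] before /ɖ/ (alveolar → retroflex, matching retroflex) — only place changes, and always toward the following segment.
Since the segment that changes precedes the conditioning segment, the assimilation is regressive.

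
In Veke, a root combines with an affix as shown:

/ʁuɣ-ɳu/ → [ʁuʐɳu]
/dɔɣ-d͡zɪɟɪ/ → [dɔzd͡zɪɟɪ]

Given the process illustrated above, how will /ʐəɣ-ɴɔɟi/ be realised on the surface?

The data show regressive place assimilation: /ɣ/ → [ʐ] before /ɳ/; /ɣ/ → [z] before /d͡z/. In each pair only place changes, matching the following consonant, while manner and voice stay constant.
The rule targets /ɣ/ (voiced velar fricative), which sits before the trigger /ɴ/ (uvular).
A voiced uvular fricative is [ʁ], so the surface segment is [ʁ].

[ʐəʁɴɔɟi]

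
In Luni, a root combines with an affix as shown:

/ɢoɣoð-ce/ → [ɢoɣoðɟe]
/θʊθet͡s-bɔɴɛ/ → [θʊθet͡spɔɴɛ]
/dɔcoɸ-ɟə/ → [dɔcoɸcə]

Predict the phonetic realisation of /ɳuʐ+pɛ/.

The data show progressive voicing assimilation: /c/ → [ɟ] after /ð/; /b/ → [p] after /t͡s/; /ɟ/ → [c] after /ɸ/. In each pair only voicing changes, matching the preceding consonant, while place and manner stay constant.
/p/ is a voiceless bilabial stop. The preceding trigger /ʐ/ is voiced, so /p/ must become voiced as well.
A voiced bilabial stop is [b], so the surface segment is [b].

[ɳuʐbɛ]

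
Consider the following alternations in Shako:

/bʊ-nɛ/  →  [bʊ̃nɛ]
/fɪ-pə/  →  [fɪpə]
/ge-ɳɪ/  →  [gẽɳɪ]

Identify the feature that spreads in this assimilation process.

nasality

The vowel /ʊ/ surfaces as nasalised [ʊ̃] next to the following nasal /n/ — it has acquired the [+nasal] feature of its neighbour.
Likewise in the remaining data: /e/ → [ẽ] before /ɳ/ — each time a vowel is nasalised next to a following nasal.
No change occurs in [fɪpə] because the vowel at the boundary is adjacent to an oral consonant, not a nasal (/ɪ/ next to /p/).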